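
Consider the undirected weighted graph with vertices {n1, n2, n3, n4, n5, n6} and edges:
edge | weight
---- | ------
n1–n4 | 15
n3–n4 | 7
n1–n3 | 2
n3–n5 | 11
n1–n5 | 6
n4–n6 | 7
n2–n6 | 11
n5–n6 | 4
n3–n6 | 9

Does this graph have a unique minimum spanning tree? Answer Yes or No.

Kruskal's algorithm — process edges by increasing weight (ties by edge label):
n1–n3 (2): add — endpoints in different components.
n5–n6 (4): add — endpoints in different components.
n1–n5 (6): add — endpoints in different components.
n3–n4 (7): add — endpoints in different components.
n4–n6 (7): skip — n6 and n4 already connected.
n3–n6 (9): skip — n3 and n6 already connected.
n2–n6 (11): add — endpoints in different components.
Non-tree edge n4–n6 has weight 7, equal to the heaviest edge on its tree cycle — swapping gives another MST of the same weight. Not unique.

No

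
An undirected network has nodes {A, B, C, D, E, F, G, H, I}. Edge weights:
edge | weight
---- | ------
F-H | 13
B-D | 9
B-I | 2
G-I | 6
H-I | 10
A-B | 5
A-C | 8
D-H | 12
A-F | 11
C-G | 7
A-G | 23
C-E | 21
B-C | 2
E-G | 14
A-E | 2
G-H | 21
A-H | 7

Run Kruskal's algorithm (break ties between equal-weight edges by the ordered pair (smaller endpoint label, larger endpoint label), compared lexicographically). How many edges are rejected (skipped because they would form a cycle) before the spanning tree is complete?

3

Sort edges by weight, then run Kruskal:
A-E (2): add — endpoints in different components.
B-C (2): add — endpoints in different components.
B-I (2): add — endpoints in different components.
A-B (5): add — endpoints in different components.
G-I (6): add — endpoints in different components.
A-H (7): add — endpoints in different components.
C-G (7): skip — C and G already connected.
A-C (8): skip — A and C already connected.
B-D (9): add — endpoints in different components.
H-I (10): skip — H and I already connected.
A-F (11): add — endpoints in different components.
Edges rejected before the tree was complete: 3.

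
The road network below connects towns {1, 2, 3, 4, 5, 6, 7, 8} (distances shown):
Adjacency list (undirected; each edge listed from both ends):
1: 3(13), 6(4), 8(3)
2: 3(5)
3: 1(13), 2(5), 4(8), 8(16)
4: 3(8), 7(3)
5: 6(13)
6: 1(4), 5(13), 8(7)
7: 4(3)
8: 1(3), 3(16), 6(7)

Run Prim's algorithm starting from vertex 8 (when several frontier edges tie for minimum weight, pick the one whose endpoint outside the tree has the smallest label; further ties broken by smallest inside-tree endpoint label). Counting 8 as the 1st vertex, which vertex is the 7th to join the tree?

7

Prim, starting at 8.
Step 1: frontier [1—8 3, 6—8 7, 3—8 16] → take 1—8 (3); add 1.
Step 2: frontier [1—6 4, 1—3 13, 6—8 7, 3—8 16] → take 1—6 (4); add 6.
Step 3: frontier [1—3 13, 5—6 13, 3—8 16] → take 1—3 (13); add 3.
Step 4: frontier [2—3 5, 3—4 8, 5—6 13] → take 2—3 (5); add 2.
Step 5: frontier [3—4 8, 5—6 13] → take 3—4 (8); add 4.
Step 6: frontier [4—7 3, 5—6 13] → take 4—7 (3); add 7.
Step 7: frontier [5—6 13] → take 5—6 (13); add 5.
Vertex order: 8, 1, 6, 3, 2, 4, 7, 5. The 7th vertex is 7.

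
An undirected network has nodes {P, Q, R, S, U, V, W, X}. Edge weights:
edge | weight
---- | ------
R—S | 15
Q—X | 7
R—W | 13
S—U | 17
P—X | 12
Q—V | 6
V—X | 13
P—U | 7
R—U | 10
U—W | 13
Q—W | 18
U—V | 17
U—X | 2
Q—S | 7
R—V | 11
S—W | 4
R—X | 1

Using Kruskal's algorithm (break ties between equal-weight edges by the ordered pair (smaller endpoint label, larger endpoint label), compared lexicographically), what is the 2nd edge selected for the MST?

Kruskal's algorithm — process edges by increasing weight (ties by edge label):
R—X (1): add — endpoints in different components.
U—X (2): add — endpoints in different components.
S—W (4): add — endpoints in different components.
Q—V (6): add — endpoints in different components.
P—U (7): add — endpoints in different components.
Q—S (7): add — endpoints in different components.
Q—X (7): add — endpoints in different components.
The 2nd edge added is U—X.

U-X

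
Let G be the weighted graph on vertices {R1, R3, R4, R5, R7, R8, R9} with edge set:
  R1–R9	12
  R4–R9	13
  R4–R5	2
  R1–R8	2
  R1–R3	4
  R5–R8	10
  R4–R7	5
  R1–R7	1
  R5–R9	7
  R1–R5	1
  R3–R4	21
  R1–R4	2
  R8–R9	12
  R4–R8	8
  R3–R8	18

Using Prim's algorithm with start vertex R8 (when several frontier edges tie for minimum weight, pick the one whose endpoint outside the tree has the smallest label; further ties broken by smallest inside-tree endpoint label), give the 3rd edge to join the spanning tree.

Prim, starting at R8.
Step 1: cheapest edge leaving the tree is R1–R8 (2); add R1.
Step 2: cheapest edge leaving the tree is R1–R5 (1); add R5.
Step 3: cheapest edge leaving the tree is R1–R7 (1); add R7.
Step 4: cheapest edge leaving the tree is R1–R4 (2); add R4.
Step 5: cheapest edge leaving the tree is R1–R3 (4); add R3.
Step 6: cheapest edge leaving the tree is R5–R9 (7); add R9.
The 3rd edge added is R1–R7.

R1-R7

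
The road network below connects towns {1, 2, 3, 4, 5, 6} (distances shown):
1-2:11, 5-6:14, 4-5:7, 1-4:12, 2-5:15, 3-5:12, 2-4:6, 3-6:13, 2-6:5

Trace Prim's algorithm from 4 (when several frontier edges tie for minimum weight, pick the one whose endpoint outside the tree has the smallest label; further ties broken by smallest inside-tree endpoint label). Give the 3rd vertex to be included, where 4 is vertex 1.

6

Prim, starting at 4.
Step 1: cheapest edge leaving the tree is 2-4 (6); add 2.
Step 2: cheapest edge leaving the tree is 2-6 (5); add 6.
Step 3: cheapest edge leaving the tree is 4-5 (7); add 5.
Step 4: cheapest edge leaving the tree is 1-2 (11); add 1.
Step 5: cheapest edge leaving the tree is 3-5 (12); add 3.
Vertex order: 4, 2, 6, 5, 1, 3. The 3rd vertex is 6.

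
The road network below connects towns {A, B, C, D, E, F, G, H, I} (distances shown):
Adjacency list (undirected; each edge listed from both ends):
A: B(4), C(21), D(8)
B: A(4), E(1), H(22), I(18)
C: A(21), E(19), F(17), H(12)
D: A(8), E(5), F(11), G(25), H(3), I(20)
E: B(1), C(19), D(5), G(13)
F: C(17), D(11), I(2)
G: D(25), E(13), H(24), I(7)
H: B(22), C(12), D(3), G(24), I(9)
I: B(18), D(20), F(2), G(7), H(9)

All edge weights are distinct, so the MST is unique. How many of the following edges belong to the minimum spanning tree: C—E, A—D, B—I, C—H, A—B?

2

Kruskal: consider edges lightest-first.
B—E (1): add — endpoints in different components.
F—I (2): add — endpoints in different components.
D—H (3): add — endpoints in different components.
A—B (4): add — endpoints in different components.
D—E (5): add — endpoints in different components.
G—I (7): add — endpoints in different components.
A—D (8): skip — A and D already connected.
H—I (9): add — endpoints in different components.
D—F (11): skip — D and F already connected.
C—H (12): add — endpoints in different components.
MST edge set: {B—E, F—I, D—H, A—B, D—E, G—I, H—I, C—H}.
Of the listed edges, {C—H, A—B} are in the MST → 2.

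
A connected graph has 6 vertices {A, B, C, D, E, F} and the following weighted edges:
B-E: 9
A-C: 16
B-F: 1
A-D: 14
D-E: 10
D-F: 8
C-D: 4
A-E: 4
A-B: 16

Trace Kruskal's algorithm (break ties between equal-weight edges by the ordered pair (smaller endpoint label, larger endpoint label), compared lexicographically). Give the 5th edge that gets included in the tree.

B-E

Sort edges by weight, then run Kruskal:
B-F (1): add. Components now {A} {B,F} {C} {D} {E}
A-E (4): add. Components now {A,E} {B,F} {C} {D}
C-D (4): add. Components now {A,E} {B,F} {C,D}
D-F (8): add. Components now {A,E} {B,C,D,F}
B-E (9): add. Components now {A,B,C,D,E,F}
The 5th edge added is B-E.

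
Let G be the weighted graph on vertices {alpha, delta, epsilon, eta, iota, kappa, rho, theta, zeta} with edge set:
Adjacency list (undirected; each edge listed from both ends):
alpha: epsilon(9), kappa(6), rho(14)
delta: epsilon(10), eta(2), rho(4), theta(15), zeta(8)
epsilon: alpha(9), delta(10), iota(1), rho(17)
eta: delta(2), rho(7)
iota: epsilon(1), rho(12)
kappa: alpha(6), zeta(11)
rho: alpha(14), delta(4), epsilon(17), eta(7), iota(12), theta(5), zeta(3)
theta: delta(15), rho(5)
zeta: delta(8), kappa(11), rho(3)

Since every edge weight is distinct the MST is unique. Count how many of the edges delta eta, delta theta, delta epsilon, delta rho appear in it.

3

Sort edges by weight, then run Kruskal:
epsilon iota (1): add — endpoints in different components.
delta eta (2): add — endpoints in different components.
rho zeta (3): add — endpoints in different components.
delta rho (4): add — endpoints in different components.
rho theta (5): add — endpoints in different components.
alpha kappa (6): add — endpoints in different components.
eta rho (7): skip — eta and rho already connected.
delta zeta (8): skip — zeta and delta already connected.
alpha epsilon (9): add — endpoints in different components.
delta epsilon (10): add — endpoints in different components.
MST edge set: {epsilon iota, delta eta, rho zeta, delta rho, rho theta, alpha kappa, alpha epsilon, delta epsilon}.
Of the listed edges, {delta eta, delta epsilon, delta rho} are in the MST → 3.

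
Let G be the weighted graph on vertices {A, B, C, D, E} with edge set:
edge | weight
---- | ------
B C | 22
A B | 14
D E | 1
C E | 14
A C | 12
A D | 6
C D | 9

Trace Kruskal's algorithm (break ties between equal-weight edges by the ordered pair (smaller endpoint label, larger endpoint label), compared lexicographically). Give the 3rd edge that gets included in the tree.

Kruskal's algorithm — process edges by increasing weight (ties by edge label):
D E (1): add. Components now {A} {B} {C} {D,E}
A D (6): add. Components now {A,D,E} {B} {C}
C D (9): add. Components now {A,C,D,E} {B}
A C (12): skip — A and C already connected.
A B (14): add. Components now {A,B,C,D,E}
The 3rd edge added is C D.

C-D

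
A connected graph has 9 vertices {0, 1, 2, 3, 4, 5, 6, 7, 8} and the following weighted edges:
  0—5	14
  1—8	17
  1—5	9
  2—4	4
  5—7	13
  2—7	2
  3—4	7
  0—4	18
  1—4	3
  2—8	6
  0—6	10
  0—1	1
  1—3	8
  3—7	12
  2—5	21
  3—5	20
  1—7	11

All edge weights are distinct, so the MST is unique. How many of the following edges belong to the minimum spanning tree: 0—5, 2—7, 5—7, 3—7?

Kruskal: consider edges lightest-first.
0—1 (1): add — endpoints in different components.
2—7 (2): add — endpoints in different components.
1—4 (3): add — endpoints in different components.
2—4 (4): add — endpoints in different components.
2—8 (6): add — endpoints in different components.
3—4 (7): add — endpoints in different components.
1—3 (8): skip — 1 and 3 already connected.
1—5 (9): add — endpoints in different components.
0—6 (10): add — endpoints in different components.
MST edge set: {0—1, 2—7, 1—4, 2—4, 2—8, 3—4, 1—5, 0—6}.
Of the listed edges, {2—7} are in the MST → 1.

1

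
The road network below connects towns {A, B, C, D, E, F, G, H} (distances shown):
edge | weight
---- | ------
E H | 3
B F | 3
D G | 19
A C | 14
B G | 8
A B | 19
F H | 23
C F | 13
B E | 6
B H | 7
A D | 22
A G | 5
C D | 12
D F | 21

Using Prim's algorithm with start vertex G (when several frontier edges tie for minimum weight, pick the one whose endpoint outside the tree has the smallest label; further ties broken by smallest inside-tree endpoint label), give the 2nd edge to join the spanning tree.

B-G

Prim's algorithm from G:
Step 1: frontier [A G 5, B G 8, D G 19] → take A G (5); add A.
Step 2: frontier [A C 14, A B 19, A D 22, B G 8, D G 19] → take B G (8); add B.
Step 3: frontier [A C 14, A D 22, B F 3, B E 6, B H 7, D G 19] → take B F (3); add F.
Step 4: frontier [A C 14, A D 22, B E 6, B H 7, C F 13, D F 21, F H 23, D G 19] → take B E (6); add E.
Step 5: frontier [A C 14, A D 22, B H 7, E H 3, C F 13, D F 21, F H 23, D G 19] → take E H (3); add H.
Step 6: frontier [A C 14, A D 22, C F 13, D F 21, D G 19] → take C F (13); add C.
Step 7: frontier [A D 22, C D 12, D F 21, D G 19] → take C D (12); add D.
The 2nd edge added is B G.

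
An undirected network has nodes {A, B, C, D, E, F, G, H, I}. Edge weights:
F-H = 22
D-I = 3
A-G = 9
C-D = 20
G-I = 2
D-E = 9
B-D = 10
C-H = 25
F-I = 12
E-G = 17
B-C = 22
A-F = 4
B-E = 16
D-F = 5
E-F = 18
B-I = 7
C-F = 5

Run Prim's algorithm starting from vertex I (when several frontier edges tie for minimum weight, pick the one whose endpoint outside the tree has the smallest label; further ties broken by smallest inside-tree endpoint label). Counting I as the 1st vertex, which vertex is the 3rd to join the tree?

D

Prim's algorithm from I:
Step 1: cheapest edge leaving the tree is G-I (2); add G.
Step 2: cheapest edge leaving the tree is D-I (3); add D.
Step 3: cheapest edge leaving the tree is D-F (5); add F.
Step 4: cheapest edge leaving the tree is A-F (4); add A.
Step 5: cheapest edge leaving the tree is C-F (5); add C.
Step 6: cheapest edge leaving the tree is B-I (7); add B.
Step 7: cheapest edge leaving the tree is D-E (9); add E.
Step 8: cheapest edge leaving the tree is F-H (22); add H.
Vertex order: I, G, D, F, A, C, B, E, H. The 3rd vertex is D.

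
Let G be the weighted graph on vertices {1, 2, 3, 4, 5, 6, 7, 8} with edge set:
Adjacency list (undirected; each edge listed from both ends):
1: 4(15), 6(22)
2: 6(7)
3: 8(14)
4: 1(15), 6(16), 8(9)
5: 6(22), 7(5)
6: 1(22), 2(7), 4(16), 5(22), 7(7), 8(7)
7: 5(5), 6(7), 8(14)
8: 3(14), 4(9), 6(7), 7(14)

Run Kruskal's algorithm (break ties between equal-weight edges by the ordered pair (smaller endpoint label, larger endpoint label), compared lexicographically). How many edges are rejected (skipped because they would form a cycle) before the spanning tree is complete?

Kruskal's algorithm — process edges by increasing weight (ties by edge label):
5-7 (5): add — endpoints in different components.
2-6 (7): add — endpoints in different components.
6-7 (7): add — endpoints in different components.
6-8 (7): add — endpoints in different components.
4-8 (9): add — endpoints in different components.
3-8 (14): add — endpoints in different components.
7-8 (14): skip — 7 and 8 already connected.
1-4 (15): add — endpoints in different components.
Edges rejected before the tree was complete: 1.

1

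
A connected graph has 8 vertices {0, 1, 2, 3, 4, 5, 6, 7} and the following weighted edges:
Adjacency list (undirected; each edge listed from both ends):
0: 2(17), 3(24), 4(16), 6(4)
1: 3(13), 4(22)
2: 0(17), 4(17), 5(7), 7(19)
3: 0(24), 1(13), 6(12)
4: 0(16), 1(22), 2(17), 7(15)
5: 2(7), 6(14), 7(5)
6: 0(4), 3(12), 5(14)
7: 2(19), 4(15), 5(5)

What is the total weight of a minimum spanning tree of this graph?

70

Grow the tree from 4 using Prim:
Step 1: frontier [4 7 15, 0 4 16, 2 4 17, 1 4 22] → take 4 7 (15); add 7.
Step 2: frontier [0 4 16, 2 4 17, 1 4 22, 5 7 5, 2 7 19] → take 5 7 (5); add 5.
Step 3: frontier [0 4 16, 2 4 17, 1 4 22, 2 5 7, 5 6 14, 2 7 19] → take 2 5 (7); add 2.
Step 4: frontier [0 2 17, 0 4 16, 1 4 22, 5 6 14] → take 5 6 (14); add 6.
Step 5: frontier [0 2 17, 0 4 16, 1 4 22, 0 6 4, 3 6 12] → take 0 6 (4); add 0.
Step 6: frontier [0 3 24, 1 4 22, 3 6 12] → take 3 6 (12); add 3.
Step 7: frontier [1 3 13, 1 4 22] → take 1 3 (13); add 1.
MST edges: 4 7, 5 7, 2 5, 5 6, 0 6, 3 6, 1 3; total weight 15+5+7+14+4+12+13 = 70.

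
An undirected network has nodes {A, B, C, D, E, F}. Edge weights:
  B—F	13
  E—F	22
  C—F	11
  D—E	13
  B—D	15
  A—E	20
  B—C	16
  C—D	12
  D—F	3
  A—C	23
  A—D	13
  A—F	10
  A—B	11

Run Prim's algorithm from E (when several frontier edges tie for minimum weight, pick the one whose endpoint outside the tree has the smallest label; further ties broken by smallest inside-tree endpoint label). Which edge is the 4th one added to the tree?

Grow the tree from E using Prim:
Step 1: frontier [D—E 13, A—E 20, E—F 22] → take D—E (13); add D.
Step 2: frontier [D—F 3, C—D 12, A—D 13, B—D 15, A—E 20, E—F 22] → take D—F (3); add F.
Step 3: frontier [C—D 12, A—D 13, B—D 15, A—E 20, A—F 10, C—F 11, B—F 13] → take A—F (10); add A.
Step 4: frontier [A—B 11, A—C 23, C—D 12, B—D 15, C—F 11, B—F 13] → take A—B (11); add B.
Step 5: frontier [A—C 23, B—C 16, C—D 12, C—F 11] → take C—F (11); add C.
The 4th edge added is A—B.

A-B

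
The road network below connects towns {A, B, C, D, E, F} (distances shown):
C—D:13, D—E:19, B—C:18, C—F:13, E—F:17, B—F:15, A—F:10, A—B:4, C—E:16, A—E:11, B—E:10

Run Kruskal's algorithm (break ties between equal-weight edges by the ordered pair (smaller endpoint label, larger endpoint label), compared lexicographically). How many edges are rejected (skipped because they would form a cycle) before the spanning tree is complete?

Sort edges by weight, then run Kruskal:
A—B (4): add — endpoints in different components.
A—F (10): add — endpoints in different components.
B—E (10): add — endpoints in different components.
A—E (11): skip — A and E already connected.
C—D (13): add — endpoints in different components.
C—F (13): add — endpoints in different components.
Edges rejected before the tree was complete: 1.

1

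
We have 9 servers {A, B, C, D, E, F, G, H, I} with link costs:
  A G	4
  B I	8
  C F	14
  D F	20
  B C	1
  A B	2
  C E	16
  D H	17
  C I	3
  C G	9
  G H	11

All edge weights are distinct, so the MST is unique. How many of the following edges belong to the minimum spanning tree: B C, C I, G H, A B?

Kruskal's algorithm — process edges by increasing weight (ties by edge label):
B C (1): add — endpoints in different components.
A B (2): add — endpoints in different components.
C I (3): add — endpoints in different components.
A G (4): add — endpoints in different components.
B I (8): skip — B and I already connected.
C G (9): skip — C and G already connected.
G H (11): add — endpoints in different components.
C F (14): add — endpoints in different components.
C E (16): add — endpoints in different components.
D H (17): add — endpoints in different components.
MST edge set: {B C, A B, C I, A G, G H, C F, C E, D H}.
Of the listed edges, {B C, C I, G H, A B} are in the MST → 4.

4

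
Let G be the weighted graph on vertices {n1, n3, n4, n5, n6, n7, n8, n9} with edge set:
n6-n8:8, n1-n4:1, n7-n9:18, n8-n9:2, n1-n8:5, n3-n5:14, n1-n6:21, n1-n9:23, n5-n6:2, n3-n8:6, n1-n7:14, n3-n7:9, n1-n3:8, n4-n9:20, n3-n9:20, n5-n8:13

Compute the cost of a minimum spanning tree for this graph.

33

Prim, starting at n8.
Step 1: cheapest edge leaving the tree is n8-n9 (2); add n9.
Step 2: cheapest edge leaving the tree is n1-n8 (5); add n1.
Step 3: cheapest edge leaving the tree is n1-n4 (1); add n4.
Step 4: cheapest edge leaving the tree is n3-n8 (6); add n3.
Step 5: cheapest edge leaving the tree is n6-n8 (8); add n6.
Step 6: cheapest edge leaving the tree is n5-n6 (2); add n5.
Step 7: cheapest edge leaving the tree is n3-n7 (9); add n7.
MST edges: n8-n9, n1-n8, n1-n4, n3-n8, n6-n8, n5-n6, n3-n7; total weight 2+5+1+6+8+2+9 = 33.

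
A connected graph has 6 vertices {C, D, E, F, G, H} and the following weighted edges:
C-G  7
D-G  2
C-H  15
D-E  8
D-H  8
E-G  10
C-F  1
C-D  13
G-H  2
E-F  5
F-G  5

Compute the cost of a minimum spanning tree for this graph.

Sort edges by weight, then run Kruskal:
C-F (1): add — endpoints in different components.
D-G (2): add — endpoints in different components.
G-H (2): add — endpoints in different components.
E-F (5): add — endpoints in different components.
F-G (5): add — endpoints in different components.
MST edges: C-F, D-G, G-H, E-F, F-G; total weight 1+2+2+5+5 = 15.

15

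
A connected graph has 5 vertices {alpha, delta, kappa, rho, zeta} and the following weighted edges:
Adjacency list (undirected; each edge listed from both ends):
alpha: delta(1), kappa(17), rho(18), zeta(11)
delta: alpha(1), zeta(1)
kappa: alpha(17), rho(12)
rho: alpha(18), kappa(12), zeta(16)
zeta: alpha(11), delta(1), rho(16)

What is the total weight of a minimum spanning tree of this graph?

Prim, starting at kappa.
Step 1: frontier [kappa—rho 12, alpha—kappa 17] → take kappa—rho (12); add rho.
Step 2: frontier [alpha—kappa 17, rho—zeta 16, alpha—rho 18] → take rho—zeta (16); add zeta.
Step 3: frontier [alpha—kappa 17, alpha—rho 18, delta—zeta 1, alpha—zeta 11] → take delta—zeta (1); add delta.
Step 4: frontier [alpha—delta 1, alpha—kappa 17, alpha—rho 18, alpha—zeta 11] → take alpha—delta (1); add alpha.
MST edges: kappa—rho, rho—zeta, delta—zeta, alpha—delta; total weight 12+16+1+1 = 30.

30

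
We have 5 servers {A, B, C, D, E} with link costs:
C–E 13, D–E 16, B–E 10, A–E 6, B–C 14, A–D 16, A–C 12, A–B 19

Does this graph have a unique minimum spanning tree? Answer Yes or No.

No

Kruskal's algorithm — process edges by increasing weight (ties by edge label):
A–E (6): add. Components now {A,E} {B} {C} {D}
B–E (10): add. Components now {A,B,E} {C} {D}
A–C (12): add. Components now {A,B,C,E} {D}
C–E (13): skip — C and E already connected.
B–C (14): skip — B and C already connected.
A–D (16): add. Components now {A,B,C,D,E}
Non-tree edge D–E has weight 16, equal to the heaviest edge on its tree cycle — swapping gives another MST of the same weight. Not unique.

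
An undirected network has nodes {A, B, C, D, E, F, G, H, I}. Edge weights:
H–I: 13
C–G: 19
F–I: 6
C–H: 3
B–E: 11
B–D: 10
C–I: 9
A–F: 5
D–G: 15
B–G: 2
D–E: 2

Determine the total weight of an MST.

56

Kruskal: consider edges lightest-first.
B–G (2): add — endpoints in different components.
D–E (2): add — endpoints in different components.
C–H (3): add — endpoints in different components.
A–F (5): add — endpoints in different components.
F–I (6): add — endpoints in different components.
C–I (9): add — endpoints in different components.
B–D (10): add — endpoints in different components.
B–E (11): skip — B and E already connected.
H–I (13): skip — H and I already connected.
D–G (15): skip — D and G already connected.
C–G (19): add — endpoints in different components.
MST edges: B–G, D–E, C–H, A–F, F–I, C–I, B–D, C–G; total weight 2+2+3+5+6+9+10+19 = 56.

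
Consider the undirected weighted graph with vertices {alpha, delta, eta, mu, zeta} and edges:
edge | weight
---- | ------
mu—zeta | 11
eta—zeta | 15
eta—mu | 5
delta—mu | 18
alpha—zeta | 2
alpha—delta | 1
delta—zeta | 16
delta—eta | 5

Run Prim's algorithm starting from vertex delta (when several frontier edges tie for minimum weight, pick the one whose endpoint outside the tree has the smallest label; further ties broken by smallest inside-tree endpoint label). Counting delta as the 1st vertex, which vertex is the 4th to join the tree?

Prim, starting at delta.
Step 1: cheapest edge leaving the tree is alpha—delta (1); add alpha.
Step 2: cheapest edge leaving the tree is alpha—zeta (2); add zeta.
Step 3: cheapest edge leaving the tree is delta—eta (5); add eta.
Step 4: cheapest edge leaving the tree is eta—mu (5); add mu.
Vertex order: delta, alpha, zeta, eta, mu. The 4th vertex is eta.

eta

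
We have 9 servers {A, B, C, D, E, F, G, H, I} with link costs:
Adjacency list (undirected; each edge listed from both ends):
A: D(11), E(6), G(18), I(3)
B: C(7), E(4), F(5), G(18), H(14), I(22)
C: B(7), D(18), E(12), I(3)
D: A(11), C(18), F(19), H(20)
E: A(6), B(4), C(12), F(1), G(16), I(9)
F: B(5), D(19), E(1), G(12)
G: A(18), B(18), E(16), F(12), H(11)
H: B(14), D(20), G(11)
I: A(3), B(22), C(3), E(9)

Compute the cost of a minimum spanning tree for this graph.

Prim's algorithm from F:
Step 1: cheapest edge leaving the tree is E—F (1); add E.
Step 2: cheapest edge leaving the tree is B—E (4); add B.
Step 3: cheapest edge leaving the tree is A—E (6); add A.
Step 4: cheapest edge leaving the tree is A—I (3); add I.
Step 5: cheapest edge leaving the tree is C—I (3); add C.
Step 6: cheapest edge leaving the tree is A—D (11); add D.
Step 7: cheapest edge leaving the tree is F—G (12); add G.
Step 8: cheapest edge leaving the tree is G—H (11); add H.
MST edges: E—F, B—E, A—E, A—I, C—I, A—D, F—G, G—H; total weight 1+4+6+3+3+11+12+11 = 51.

51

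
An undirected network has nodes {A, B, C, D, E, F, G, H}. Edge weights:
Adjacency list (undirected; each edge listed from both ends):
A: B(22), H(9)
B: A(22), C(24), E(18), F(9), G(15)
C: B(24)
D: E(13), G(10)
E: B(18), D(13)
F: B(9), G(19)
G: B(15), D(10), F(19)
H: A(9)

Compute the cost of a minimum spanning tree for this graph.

102

Sort edges by weight, then run Kruskal:
A—H (9): add — endpoints in different components.
B—F (9): add — endpoints in different components.
D—G (10): add — endpoints in different components.
D—E (13): add — endpoints in different components.
B—G (15): add — endpoints in different components.
B—E (18): skip — B and E already connected.
F—G (19): skip — F and G already connected.
A—B (22): add — endpoints in different components.
B—C (24): add — endpoints in different components.
MST edges: A—H, B—F, D—G, D—E, B—G, A—B, B—C; total weight 9+9+10+13+15+22+24 = 102.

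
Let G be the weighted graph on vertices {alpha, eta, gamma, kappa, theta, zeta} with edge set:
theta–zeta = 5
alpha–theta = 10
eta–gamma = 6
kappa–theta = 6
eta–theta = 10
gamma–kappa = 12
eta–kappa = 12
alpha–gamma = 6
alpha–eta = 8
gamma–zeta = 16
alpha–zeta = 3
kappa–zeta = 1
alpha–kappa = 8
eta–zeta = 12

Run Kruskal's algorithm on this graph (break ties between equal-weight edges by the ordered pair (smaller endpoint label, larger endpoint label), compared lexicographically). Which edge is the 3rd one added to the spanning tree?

theta-zeta

Sort edges by weight, then run Kruskal:
kappa–zeta (1): add — endpoints in different components.
alpha–zeta (3): add — endpoints in different components.
theta–zeta (5): add — endpoints in different components.
alpha–gamma (6): add — endpoints in different components.
eta–gamma (6): add — endpoints in different components.
The 3rd edge added is theta–zeta.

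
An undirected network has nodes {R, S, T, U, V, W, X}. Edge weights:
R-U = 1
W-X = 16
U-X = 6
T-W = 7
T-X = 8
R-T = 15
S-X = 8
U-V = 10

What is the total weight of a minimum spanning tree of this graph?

Prim's algorithm from U:
Step 1: frontier [R-U 1, U-X 6, U-V 10] → take R-U (1); add R.
Step 2: frontier [R-T 15, U-X 6, U-V 10] → take U-X (6); add X.
Step 3: frontier [R-T 15, U-V 10, S-X 8, T-X 8, W-X 16] → take S-X (8); add S.
Step 4: frontier [R-T 15, U-V 10, T-X 8, W-X 16] → take T-X (8); add T.
Step 5: frontier [T-W 7, U-V 10, W-X 16] → take T-W (7); add W.
Step 6: frontier [U-V 10] → take U-V (10); add V.
MST edges: R-U, U-X, S-X, T-X, T-W, U-V; total weight 1+6+8+8+7+10 = 40.

40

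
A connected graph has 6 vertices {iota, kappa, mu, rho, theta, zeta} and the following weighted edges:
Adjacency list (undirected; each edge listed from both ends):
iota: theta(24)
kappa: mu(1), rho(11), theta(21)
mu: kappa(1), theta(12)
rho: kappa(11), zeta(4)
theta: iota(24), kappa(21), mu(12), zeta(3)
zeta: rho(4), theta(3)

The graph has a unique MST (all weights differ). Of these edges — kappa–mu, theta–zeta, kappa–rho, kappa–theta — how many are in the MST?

Kruskal's algorithm — process edges by increasing weight (ties by edge label):
kappa–mu (1): add — endpoints in different components.
theta–zeta (3): add — endpoints in different components.
rho–zeta (4): add — endpoints in different components.
kappa–rho (11): add — endpoints in different components.
mu–theta (12): skip — mu and theta already connected.
kappa–theta (21): skip — kappa and theta already connected.
iota–theta (24): add — endpoints in different components.
MST edge set: {kappa–mu, theta–zeta, rho–zeta, kappa–rho, iota–theta}.
Of the listed edges, {kappa–mu, theta–zeta, kappa–rho} are in the MST → 3.

3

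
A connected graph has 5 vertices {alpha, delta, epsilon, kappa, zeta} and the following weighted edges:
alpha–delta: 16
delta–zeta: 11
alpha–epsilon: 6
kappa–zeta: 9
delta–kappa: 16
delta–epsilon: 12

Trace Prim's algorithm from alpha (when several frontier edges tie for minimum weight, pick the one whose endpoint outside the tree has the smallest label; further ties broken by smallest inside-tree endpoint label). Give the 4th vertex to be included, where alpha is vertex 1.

zeta

Prim, starting at alpha.
Step 1: frontier [alpha–epsilon 6, alpha–delta 16] → take alpha–epsilon (6); add epsilon.
Step 2: frontier [alpha–delta 16, delta–epsilon 12] → take delta–epsilon (12); add delta.
Step 3: frontier [delta–zeta 11, delta–kappa 16] → take delta–zeta (11); add zeta.
Step 4: frontier [delta–kappa 16, kappa–zeta 9] → take kappa–zeta (9); add kappa.
Vertex order: alpha, epsilon, delta, zeta, kappa. The 4th vertex is zeta.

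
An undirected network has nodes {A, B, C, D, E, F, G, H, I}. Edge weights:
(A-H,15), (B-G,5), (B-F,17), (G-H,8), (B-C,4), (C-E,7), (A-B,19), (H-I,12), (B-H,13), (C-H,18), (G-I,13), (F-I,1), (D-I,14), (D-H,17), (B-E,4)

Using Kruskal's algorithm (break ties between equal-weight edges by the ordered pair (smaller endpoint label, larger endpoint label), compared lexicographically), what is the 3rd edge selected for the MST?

Kruskal: consider edges lightest-first.
F-I (1): add — endpoints in different components.
B-C (4): add — endpoints in different components.
B-E (4): add — endpoints in different components.
B-G (5): add — endpoints in different components.
C-E (7): skip — C and E already connected.
G-H (8): add — endpoints in different components.
H-I (12): add — endpoints in different components.
B-H (13): skip — B and H already connected.
G-I (13): skip — G and I already connected.
D-I (14): add — endpoints in different components.
A-H (15): add — endpoints in different components.
The 3rd edge added is B-E.

B-E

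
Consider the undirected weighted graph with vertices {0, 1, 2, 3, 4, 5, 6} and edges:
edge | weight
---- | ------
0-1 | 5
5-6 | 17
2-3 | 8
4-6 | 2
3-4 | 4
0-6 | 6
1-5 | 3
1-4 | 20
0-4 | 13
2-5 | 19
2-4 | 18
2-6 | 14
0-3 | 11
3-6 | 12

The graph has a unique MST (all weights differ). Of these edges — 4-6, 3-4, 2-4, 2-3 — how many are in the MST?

Kruskal: consider edges lightest-first.
4-6 (2): add. Components now {0} {1} {2} {3} {4,6} {5}
1-5 (3): add. Components now {0} {1,5} {2} {3} {4,6}
3-4 (4): add. Components now {0} {1,5} {2} {3,4,6}
0-1 (5): add. Components now {0,1,5} {2} {3,4,6}
0-6 (6): add. Components now {0,1,3,4,5,6} {2}
2-3 (8): add. Components now {0,1,2,3,4,5,6}
MST edge set: {4-6, 1-5, 3-4, 0-1, 0-6, 2-3}.
Of the listed edges, {4-6, 3-4, 2-3} are in the MST → 3.

3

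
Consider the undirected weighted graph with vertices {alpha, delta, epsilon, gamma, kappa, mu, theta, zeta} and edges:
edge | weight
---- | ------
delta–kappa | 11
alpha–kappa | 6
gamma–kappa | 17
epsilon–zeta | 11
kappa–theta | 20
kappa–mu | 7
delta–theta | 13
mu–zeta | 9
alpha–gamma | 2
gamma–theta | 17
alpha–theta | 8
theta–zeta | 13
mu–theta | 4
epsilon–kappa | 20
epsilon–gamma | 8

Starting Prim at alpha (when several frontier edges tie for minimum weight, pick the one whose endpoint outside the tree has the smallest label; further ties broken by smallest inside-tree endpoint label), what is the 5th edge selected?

epsilon-gamma

Prim's algorithm from alpha:
Step 1: cheapest edge leaving the tree is alpha–gamma (2); add gamma.
Step 2: cheapest edge leaving the tree is alpha–kappa (6); add kappa.
Step 3: cheapest edge leaving the tree is kappa–mu (7); add mu.
Step 4: cheapest edge leaving the tree is mu–theta (4); add theta.
Step 5: cheapest edge leaving the tree is epsilon–gamma (8); add epsilon.
Step 6: cheapest edge leaving the tree is mu–zeta (9); add zeta.
Step 7: cheapest edge leaving the tree is delta–kappa (11); add delta.
The 5th edge added is epsilon–gamma.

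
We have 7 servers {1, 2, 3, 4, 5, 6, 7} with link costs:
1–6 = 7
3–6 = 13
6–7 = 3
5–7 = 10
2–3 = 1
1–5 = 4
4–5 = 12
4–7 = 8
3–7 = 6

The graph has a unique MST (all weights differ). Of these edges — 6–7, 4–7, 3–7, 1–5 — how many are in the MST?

4

Kruskal's algorithm — process edges by increasing weight (ties by edge label):
2–3 (1): add. Components now {1} {2,3} {4} {5} {6} {7}
6–7 (3): add. Components now {1} {2,3} {4} {5} {6,7}
1–5 (4): add. Components now {1,5} {2,3} {4} {6,7}
3–7 (6): add. Components now {1,5} {2,3,6,7} {4}
1–6 (7): add. Components now {1,2,3,5,6,7} {4}
4–7 (8): add. Components now {1,2,3,4,5,6,7}
MST edge set: {2–3, 6–7, 1–5, 3–7, 1–6, 4–7}.
Of the listed edges, {6–7, 4–7, 3–7, 1–5} are in the MST → 4.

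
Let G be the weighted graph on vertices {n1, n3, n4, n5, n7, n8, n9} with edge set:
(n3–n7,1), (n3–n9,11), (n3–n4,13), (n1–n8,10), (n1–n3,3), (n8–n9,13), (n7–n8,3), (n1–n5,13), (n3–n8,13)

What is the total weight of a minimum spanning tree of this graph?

44

Kruskal: consider edges lightest-first.
n3–n7 (1): add. Components now {n3,n7} {n1} {n5} {n4} {n9} {n8}
n1–n3 (3): add. Components now {n1,n3,n7} {n5} {n4} {n9} {n8}
n7–n8 (3): add. Components now {n1,n3,n7,n8} {n5} {n4} {n9}
n1–n8 (10): skip — n1 and n8 already connected.
n3–n9 (11): add. Components now {n1,n3,n7,n8,n9} {n5} {n4}
n1–n5 (13): add. Components now {n1,n3,n5,n7,n8,n9} {n4}
n3–n4 (13): add. Components now {n1,n3,n4,n5,n7,n8,n9}
MST edges: n3–n7, n1–n3, n7–n8, n3–n9, n1–n5, n3–n4; total weight 1+3+3+11+13+13 = 44.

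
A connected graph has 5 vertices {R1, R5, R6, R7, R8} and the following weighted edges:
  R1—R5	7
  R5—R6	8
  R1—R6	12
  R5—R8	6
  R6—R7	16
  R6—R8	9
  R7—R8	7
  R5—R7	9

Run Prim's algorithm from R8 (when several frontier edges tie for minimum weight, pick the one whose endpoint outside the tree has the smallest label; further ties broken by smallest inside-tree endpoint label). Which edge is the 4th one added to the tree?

R5-R6

Grow the tree from R8 using Prim:
Step 1: cheapest edge leaving the tree is R5—R8 (6); add R5.
Step 2: cheapest edge leaving the tree is R1—R5 (7); add R1.
Step 3: cheapest edge leaving the tree is R7—R8 (7); add R7.
Step 4: cheapest edge leaving the tree is R5—R6 (8); add R6.
The 4th edge added is R5—R6.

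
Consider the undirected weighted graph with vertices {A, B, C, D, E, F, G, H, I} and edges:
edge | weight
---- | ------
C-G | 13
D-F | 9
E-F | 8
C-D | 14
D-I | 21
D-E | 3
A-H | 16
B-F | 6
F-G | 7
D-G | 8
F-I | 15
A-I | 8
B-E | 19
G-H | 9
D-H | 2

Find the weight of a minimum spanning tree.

62

Kruskal: consider edges lightest-first.
D-H (2): add — endpoints in different components.
D-E (3): add — endpoints in different components.
B-F (6): add — endpoints in different components.
F-G (7): add — endpoints in different components.
A-I (8): add — endpoints in different components.
D-G (8): add — endpoints in different components.
E-F (8): skip — E and F already connected.
D-F (9): skip — D and F already connected.
G-H (9): skip — G and H already connected.
C-G (13): add — endpoints in different components.
C-D (14): skip — C and D already connected.
F-I (15): add — endpoints in different components.
MST edges: D-H, D-E, B-F, F-G, A-I, D-G, C-G, F-I; total weight 2+3+6+7+8+8+13+15 = 62.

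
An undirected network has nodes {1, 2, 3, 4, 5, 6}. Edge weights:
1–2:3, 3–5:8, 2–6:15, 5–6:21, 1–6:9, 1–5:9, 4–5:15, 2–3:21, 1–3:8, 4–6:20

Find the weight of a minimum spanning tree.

43

Kruskal's algorithm — process edges by increasing weight (ties by edge label):
1–2 (3): add. Components now {1,2} {3} {4} {5} {6}
1–3 (8): add. Components now {1,2,3} {4} {5} {6}
3–5 (8): add. Components now {1,2,3,5} {4} {6}
1–5 (9): skip — 1 and 5 already connected.
1–6 (9): add. Components now {1,2,3,5,6} {4}
2–6 (15): skip — 2 and 6 already connected.
4–5 (15): add. Components now {1,2,3,4,5,6}
MST edges: 1–2, 1–3, 3–5, 1–6, 4–5; total weight 3+8+8+9+15 = 43.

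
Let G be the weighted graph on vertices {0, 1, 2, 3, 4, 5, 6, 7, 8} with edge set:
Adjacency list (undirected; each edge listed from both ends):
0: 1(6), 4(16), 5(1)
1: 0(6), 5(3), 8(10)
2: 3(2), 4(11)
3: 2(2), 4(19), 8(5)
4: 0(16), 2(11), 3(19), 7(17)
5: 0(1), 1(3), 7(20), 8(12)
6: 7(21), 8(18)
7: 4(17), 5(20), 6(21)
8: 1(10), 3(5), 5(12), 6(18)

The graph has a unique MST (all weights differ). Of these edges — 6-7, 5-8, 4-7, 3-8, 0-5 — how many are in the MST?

3

Sort edges by weight, then run Kruskal:
0-5 (1): add — endpoints in different components.
2-3 (2): add — endpoints in different components.
1-5 (3): add — endpoints in different components.
3-8 (5): add — endpoints in different components.
0-1 (6): skip — 0 and 1 already connected.
1-8 (10): add — endpoints in different components.
2-4 (11): add — endpoints in different components.
5-8 (12): skip — 5 and 8 already connected.
0-4 (16): skip — 0 and 4 already connected.
4-7 (17): add — endpoints in different components.
6-8 (18): add — endpoints in different components.
MST edge set: {0-5, 2-3, 1-5, 3-8, 1-8, 2-4, 4-7, 6-8}.
Of the listed edges, {4-7, 3-8, 0-5} are in the MST → 3.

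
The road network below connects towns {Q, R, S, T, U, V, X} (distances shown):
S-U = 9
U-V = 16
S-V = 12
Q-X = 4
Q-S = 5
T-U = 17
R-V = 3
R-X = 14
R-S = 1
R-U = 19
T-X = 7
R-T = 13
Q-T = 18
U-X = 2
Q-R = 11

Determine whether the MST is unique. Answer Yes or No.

Kruskal's algorithm — process edges by increasing weight (ties by edge label):
R-S (1): add — endpoints in different components.
U-X (2): add — endpoints in different components.
R-V (3): add — endpoints in different components.
Q-X (4): add — endpoints in different components.
Q-S (5): add — endpoints in different components.
T-X (7): add — endpoints in different components.
Every non-tree edge has weight strictly greater than the heaviest edge on the tree path between its endpoints, so the MST is unique.

Yes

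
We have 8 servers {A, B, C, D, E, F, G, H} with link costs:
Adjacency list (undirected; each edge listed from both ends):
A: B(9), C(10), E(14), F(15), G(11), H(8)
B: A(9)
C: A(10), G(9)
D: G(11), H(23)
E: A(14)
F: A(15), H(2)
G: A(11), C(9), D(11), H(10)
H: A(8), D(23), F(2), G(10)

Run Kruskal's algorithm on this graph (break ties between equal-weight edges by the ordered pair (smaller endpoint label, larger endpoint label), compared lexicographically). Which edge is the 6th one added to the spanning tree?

Kruskal: consider edges lightest-first.
F H (2): add — endpoints in different components.
A H (8): add — endpoints in different components.
A B (9): add — endpoints in different components.
C G (9): add — endpoints in different components.
A C (10): add — endpoints in different components.
G H (10): skip — G and H already connected.
A G (11): skip — A and G already connected.
D G (11): add — endpoints in different components.
A E (14): add — endpoints in different components.
The 6th edge added is D G.

D-G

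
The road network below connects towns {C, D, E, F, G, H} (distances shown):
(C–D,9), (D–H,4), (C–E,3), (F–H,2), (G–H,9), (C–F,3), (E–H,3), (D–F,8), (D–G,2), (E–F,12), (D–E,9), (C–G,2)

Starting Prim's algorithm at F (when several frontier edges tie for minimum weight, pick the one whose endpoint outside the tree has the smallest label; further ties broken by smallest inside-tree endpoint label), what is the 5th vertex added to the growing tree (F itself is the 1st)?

Grow the tree from F using Prim:
Step 1: cheapest edge leaving the tree is F–H (2); add H.
Step 2: cheapest edge leaving the tree is C–F (3); add C.
Step 3: cheapest edge leaving the tree is C–G (2); add G.
Step 4: cheapest edge leaving the tree is D–G (2); add D.
Step 5: cheapest edge leaving the tree is C–E (3); add E.
Vertex order: F, H, C, G, D, E. The 5th vertex is D.

D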